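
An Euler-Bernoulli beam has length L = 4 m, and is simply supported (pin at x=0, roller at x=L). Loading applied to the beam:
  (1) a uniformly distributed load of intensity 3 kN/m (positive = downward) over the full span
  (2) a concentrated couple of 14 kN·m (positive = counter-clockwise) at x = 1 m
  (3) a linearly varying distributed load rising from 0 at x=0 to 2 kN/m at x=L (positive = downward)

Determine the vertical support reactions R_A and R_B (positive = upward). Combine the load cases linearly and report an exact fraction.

R_A = 65/6 kN, R_B = 31/6 kN

Load 1 — uniform load w=3 kN/m over full span:
  R_A = wL/2 = 3·4/2 = 6 kN
  R_B = wL/2 = 3·4/2 = 6 kN
Load 2 — applied couple M₀=14 kN·m at a=1 m (b=L-a=3):
  R_A = M₀/L = 14/4 = 7/2 kN
  R_B = -M₀/L = -14/4 = -7/2 kN
Load 3 — triangular load w₀=2 kN/m (0→w₀ over full span):
  R_A = w₀L/6 = 2·4/6 = 4/3 kN
  R_B = w₀L/3 = 2·4/3 = 8/3 kN
Superposition: R_A = 65/6 kN, R_B = 31/6 kN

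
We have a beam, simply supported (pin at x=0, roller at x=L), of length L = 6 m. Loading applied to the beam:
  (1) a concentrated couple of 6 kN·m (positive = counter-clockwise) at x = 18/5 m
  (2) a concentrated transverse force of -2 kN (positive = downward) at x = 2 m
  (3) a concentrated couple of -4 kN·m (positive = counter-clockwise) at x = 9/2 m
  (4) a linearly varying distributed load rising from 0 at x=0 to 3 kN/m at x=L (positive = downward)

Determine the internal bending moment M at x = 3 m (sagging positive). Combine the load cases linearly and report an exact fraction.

Load 1 — applied couple M₀=6 kN·m at a=18/5 m (b=L-a=12/5):
  M_1 = M₀x/L  [x≤a] = 6·3/6 = 3 kN·m
Load 2 — point force P=-2 kN at a=2 m (b=L-a=4):
  M_2 = Pa(L-x)/L  [x>a] = (-2)·2·(6-3)/6 = -2 kN·m
Load 3 — applied couple M₀=-4 kN·m at a=9/2 m (b=L-a=3/2):
  M_3 = M₀x/L  [x≤a] = (-4)·3/6 = -2 kN·m
Load 4 — triangular load w₀=3 kN/m (0→w₀ over full span):
  M_4 = w₀Lx/6 - w₀x³/(6L) = 3·6·3/6 - 3·3³/(6·6) = 27/4 kN·m
Superposition: M = Σ M_i = 23/4 kN·m ≈ 5.750000 kN·m

M(3) = 23/4 kN·m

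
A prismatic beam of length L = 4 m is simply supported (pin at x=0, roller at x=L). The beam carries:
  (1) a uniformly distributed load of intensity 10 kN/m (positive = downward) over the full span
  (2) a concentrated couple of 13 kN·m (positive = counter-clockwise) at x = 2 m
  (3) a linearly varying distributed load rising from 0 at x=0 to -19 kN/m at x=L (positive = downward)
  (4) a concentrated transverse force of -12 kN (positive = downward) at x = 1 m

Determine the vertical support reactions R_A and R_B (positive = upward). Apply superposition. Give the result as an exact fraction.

R_A = 19/12 kN, R_B = -139/12 kN

Load 1 — uniform load w=10 kN/m over full span:
  R_A = wL/2 = 10·4/2 = 20 kN
  R_B = wL/2 = 10·4/2 = 20 kN
Load 2 — applied couple M₀=13 kN·m at a=2 m (b=L-a=2):
  R_A = M₀/L = 13/4 kN
  R_B = -M₀/L = -13/4 kN
Load 3 — triangular load w₀=-19 kN/m (0→w₀ over full span):
  R_A = w₀L/6 = (-19)·4/6 = -38/3 kN
  R_B = w₀L/3 = (-19)·4/3 = -76/3 kN
Load 4 — point force P=-12 kN at a=1 m (b=L-a=3):
  R_A = Pb/L = (-12)·3/4 = -9 kN
  R_B = Pa/L = (-12)·1/4 = -3 kN
Superposition: R_A = 19/12 kN, R_B = -139/12 kN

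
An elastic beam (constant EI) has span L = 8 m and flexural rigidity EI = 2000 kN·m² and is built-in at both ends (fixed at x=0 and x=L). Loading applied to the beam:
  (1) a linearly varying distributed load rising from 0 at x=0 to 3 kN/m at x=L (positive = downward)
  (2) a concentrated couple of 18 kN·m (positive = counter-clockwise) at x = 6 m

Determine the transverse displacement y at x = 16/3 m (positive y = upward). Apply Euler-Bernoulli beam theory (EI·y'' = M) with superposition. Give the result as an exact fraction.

Load 1 — triangular load w₀=3 kN/m (0→w₀ over full span):
  y_1 = -w₀x²(L-x)²(x+2L)/(120LEI) = -3·(16/3)²·(8-(16/3))²·((16/3)+2·8)/(120·8·2000) = -1024/151875 m
Load 2 — applied couple M₀=18 kN·m at a=6 m (b=L-a=2):
  y_2 = (R_Ax³/6 - M_Ax²/2)/EI  [x≤a] with R_A=81/32, M_A=45/8 = ((81/32)·(16/3)³/6 - (45/8)·(16/3)²/2)/2000 = -1/125 m
Superposition: y = Σ y_i = -2239/151875 m ≈ -0.014742 m

y(16/3) = -2239/151875 m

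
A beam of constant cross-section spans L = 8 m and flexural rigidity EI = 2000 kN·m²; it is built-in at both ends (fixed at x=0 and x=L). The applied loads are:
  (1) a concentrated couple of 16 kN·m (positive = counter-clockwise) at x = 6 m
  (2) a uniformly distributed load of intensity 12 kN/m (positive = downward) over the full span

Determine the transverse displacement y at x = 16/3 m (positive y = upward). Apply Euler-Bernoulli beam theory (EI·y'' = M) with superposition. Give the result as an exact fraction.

y(16/3) = -584/10125 m

Load 1 — applied couple M₀=16 kN·m at a=6 m (b=L-a=2):
  y_1 = (R_Ax³/6 - M_Ax²/2)/EI  [x≤a] with R_A=9/4, M_A=5 = ((9/4)·(16/3)³/6 - 5·(16/3)²/2)/2000 = -8/1125 m
Load 2 — uniform load w=12 kN/m over full span:
  y_2 = -wx²(L-x)²/(24EI) = -12·(16/3)²·(8-(16/3))²/(24·2000) = -512/10125 m
Superposition: y = Σ y_i = -584/10125 m ≈ -0.057679 m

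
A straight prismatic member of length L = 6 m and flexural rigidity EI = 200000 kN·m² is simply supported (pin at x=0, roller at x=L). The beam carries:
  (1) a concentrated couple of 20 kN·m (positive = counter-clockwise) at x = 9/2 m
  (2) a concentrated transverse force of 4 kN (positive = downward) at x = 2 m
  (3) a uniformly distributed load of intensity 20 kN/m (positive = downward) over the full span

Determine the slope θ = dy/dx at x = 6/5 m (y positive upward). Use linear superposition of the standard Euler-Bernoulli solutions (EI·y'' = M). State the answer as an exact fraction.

θ(6/5) = -147041/180000000 rad

Load 1 — applied couple M₀=20 kN·m at a=9/2 m (b=L-a=3/2):
  θ_1 = (M₀x²/(2L)+C₁)/EI  [x≤a] with C₁=M₀(3b²-L²)/(6L)=-65/4 = (20·(6/5)²/(2·6)+(-65/4))/200000 = -277/4000000 rad
Load 2 — point force P=4 kN at a=2 m (b=L-a=4):
  θ_2 = -Pb(L²-b²-3x²)/(6LEI)  [x≤a] = -4·4·(6²-4²-3·(6/5)²)/(6·6·200000) = -49/1406250 rad
Load 3 — uniform load w=20 kN/m over full span:
  θ_3 = -w(L³-6Lx²+4x³)/(24EI) = -20·(6³-6·6·(6/5)²+4·(6/5)³)/(24·200000) = -891/1250000 rad
Superposition: θ = Σ θ_i = -147041/180000000 rad ≈ -0.000817 rad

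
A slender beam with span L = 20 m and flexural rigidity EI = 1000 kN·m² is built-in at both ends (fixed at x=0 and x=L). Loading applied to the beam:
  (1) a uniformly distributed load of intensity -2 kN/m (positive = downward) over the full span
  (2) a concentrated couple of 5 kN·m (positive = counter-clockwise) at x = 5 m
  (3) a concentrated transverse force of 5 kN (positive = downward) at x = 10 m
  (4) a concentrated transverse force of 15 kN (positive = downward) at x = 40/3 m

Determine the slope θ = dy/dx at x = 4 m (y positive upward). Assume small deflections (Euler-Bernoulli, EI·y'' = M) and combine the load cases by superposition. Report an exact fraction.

Load 1 — uniform load w=-2 kN/m over full span:
  θ_1 = -wx(L-x)(L-2x)/(12EI) = -(-2)·4·(20-4)·(20-2·4)/(12·1000) = 16/125 rad
Load 2 — applied couple M₀=5 kN·m at a=5 m (b=L-a=15):
  θ_2 = (R_Ax²/2 - M_Ax)/EI  [x≤a] with R_A=9/32, M_A=-15/16 = ((9/32)·4²/2 - (-15/16)·4)/1000 = 3/500 rad
Load 3 — point force P=5 kN at a=10 m (b=L-a=10):
  θ_3 = -Pb²x(2aL-(3a+b)x)/(2L³EI)  [x≤a] = -5·10²·4·(2·10·20-(3·10+10)·4)/(2·20³·1000) = -3/100 rad
Load 4 — point force P=15 kN at a=40/3 m (b=L-a=20/3):
  θ_4 = -Pb²x(2aL-(3a+b)x)/(2L³EI)  [x≤a] = -15·(20/3)²·4·(2·(40/3)·20-(3·(40/3)+(20/3))·4)/(2·20³·1000) = -13/225 rad
Superposition: θ = Σ θ_i = 52/1125 rad ≈ 0.046222 rad

θ(4) = 52/1125 rad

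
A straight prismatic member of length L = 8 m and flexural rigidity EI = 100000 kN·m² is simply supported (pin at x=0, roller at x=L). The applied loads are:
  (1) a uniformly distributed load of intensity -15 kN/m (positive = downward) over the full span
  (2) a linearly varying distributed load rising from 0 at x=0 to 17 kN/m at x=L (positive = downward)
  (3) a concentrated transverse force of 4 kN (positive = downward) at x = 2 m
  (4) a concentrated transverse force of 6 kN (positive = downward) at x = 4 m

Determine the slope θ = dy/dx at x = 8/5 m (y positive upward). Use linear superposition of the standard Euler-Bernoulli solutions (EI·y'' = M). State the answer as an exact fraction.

θ(8/5) = 231493/281250000 rad

Load 1 — uniform load w=-15 kN/m over full span:
  θ_1 = -w(L³-6Lx²+4x³)/(24EI) = -(-15)·(8³-6·8·(8/5)²+4·(8/5)³)/(24·100000) = 198/78125 rad
Load 2 — triangular load w₀=17 kN/m (0→w₀ over full span):
  θ_2 = -w₀(7L⁴-30L²x²+15x⁴)/(360LEI) = -17·(7·8⁴-30·8²·(8/5)²+15·(8/5)⁴)/(360·8·100000) = -24752/17578125 rad
Load 3 — point force P=4 kN at a=2 m (b=L-a=6):
  θ_3 = -Pb(L²-b²-3x²)/(6LEI)  [x≤a] = -4·6·(8²-6²-3·(8/5)²)/(6·8·100000) = -127/1250000 rad
Load 4 — point force P=6 kN at a=4 m (b=L-a=4):
  θ_4 = -Pb(L²-b²-3x²)/(6LEI)  [x≤a] = -6·4·(8²-4²-3·(8/5)²)/(6·8·100000) = -63/312500 rad
Superposition: θ = Σ θ_i = 231493/281250000 rad ≈ 0.000823 rad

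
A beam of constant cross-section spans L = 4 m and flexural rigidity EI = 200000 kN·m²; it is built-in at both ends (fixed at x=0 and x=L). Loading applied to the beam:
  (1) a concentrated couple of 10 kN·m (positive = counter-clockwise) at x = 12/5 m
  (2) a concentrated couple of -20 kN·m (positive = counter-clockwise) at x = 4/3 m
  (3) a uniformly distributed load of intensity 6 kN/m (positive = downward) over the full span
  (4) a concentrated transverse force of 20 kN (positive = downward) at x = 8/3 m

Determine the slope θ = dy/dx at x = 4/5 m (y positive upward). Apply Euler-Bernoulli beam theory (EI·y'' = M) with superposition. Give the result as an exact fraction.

Load 1 — applied couple M₀=10 kN·m at a=12/5 m (b=L-a=8/5):
  θ_1 = (R_Ax²/2 - M_Ax)/EI  [x≤a] with R_A=18/5, M_A=16/5 = ((18/5)·(4/5)²/2 - (16/5)·(4/5))/200000 = -11/1562500 rad
Load 2 — applied couple M₀=-20 kN·m at a=4/3 m (b=L-a=8/3):
  θ_2 = (R_Ax²/2 - M_Ax)/EI  [x≤a] with R_A=-20/3, M_A=0 = ((-20/3)·(4/5)²/2 - 0·(4/5))/200000 = -1/93750 rad
Load 3 — uniform load w=6 kN/m over full span:
  θ_3 = -wx(L-x)(L-2x)/(12EI) = -6·(4/5)·(4-(4/5))·(4-2·(4/5))/(12·200000) = -6/390625 rad
Load 4 — point force P=20 kN at a=8/3 m (b=L-a=4/3):
  θ_4 = -Pb²x(2aL-(3a+b)x)/(2L³EI)  [x≤a] = -20·(4/3)²·(4/5)·(2·(8/3)·4-(3·(8/3)+(4/3))·(4/5))/(2·4³·200000) = -13/843750 rad
Superposition: θ = Σ θ_i = -409/8437500 rad ≈ -0.000048 rad

θ(4/5) = -409/8437500 rad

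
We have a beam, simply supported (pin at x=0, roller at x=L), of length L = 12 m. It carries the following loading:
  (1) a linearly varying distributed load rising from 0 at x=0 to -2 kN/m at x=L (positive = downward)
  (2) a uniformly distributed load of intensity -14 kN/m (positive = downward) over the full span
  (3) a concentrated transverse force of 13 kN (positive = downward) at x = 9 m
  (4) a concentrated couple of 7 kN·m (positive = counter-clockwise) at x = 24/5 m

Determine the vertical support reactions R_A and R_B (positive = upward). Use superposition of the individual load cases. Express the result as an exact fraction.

R_A = -505/6 kN, R_B = -497/6 kN

Load 1 — triangular load w₀=-2 kN/m (0→w₀ over full span):
  R_A = w₀L/6 = (-2)·12/6 = -4 kN
  R_B = w₀L/3 = (-2)·12/3 = -8 kN
Load 2 — uniform load w=-14 kN/m over full span:
  R_A = wL/2 = (-14)·12/2 = -84 kN
  R_B = wL/2 = (-14)·12/2 = -84 kN
Load 3 — point force P=13 kN at a=9 m (b=L-a=3):
  R_A = Pb/L = 13·3/12 = 13/4 kN
  R_B = Pa/L = 13·9/12 = 39/4 kN
Load 4 — applied couple M₀=7 kN·m at a=24/5 m (b=L-a=36/5):
  R_A = M₀/L = 7/12 kN
  R_B = -M₀/L = -7/12 kN
Superposition: R_A = -505/6 kN, R_B = -497/6 kN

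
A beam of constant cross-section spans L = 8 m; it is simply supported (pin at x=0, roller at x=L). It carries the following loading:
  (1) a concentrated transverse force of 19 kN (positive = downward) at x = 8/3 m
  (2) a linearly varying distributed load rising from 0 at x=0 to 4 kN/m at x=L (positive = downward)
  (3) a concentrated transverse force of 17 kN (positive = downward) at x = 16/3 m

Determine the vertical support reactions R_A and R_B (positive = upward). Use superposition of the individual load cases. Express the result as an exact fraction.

R_A = 71/3 kN, R_B = 85/3 kN

Load 1 — point force P=19 kN at a=8/3 m (b=L-a=16/3):
  R_A = Pb/L = 19·(16/3)/8 = 38/3 kN
  R_B = Pa/L = 19·(8/3)/8 = 19/3 kN
Load 2 — triangular load w₀=4 kN/m (0→w₀ over full span):
  R_A = w₀L/6 = 4·8/6 = 16/3 kN
  R_B = w₀L/3 = 4·8/3 = 32/3 kN
Load 3 — point force P=17 kN at a=16/3 m (b=L-a=8/3):
  R_A = Pb/L = 17·(8/3)/8 = 17/3 kN
  R_B = Pa/L = 17·(16/3)/8 = 34/3 kN
Superposition: R_A = 71/3 kN, R_B = 85/3 kN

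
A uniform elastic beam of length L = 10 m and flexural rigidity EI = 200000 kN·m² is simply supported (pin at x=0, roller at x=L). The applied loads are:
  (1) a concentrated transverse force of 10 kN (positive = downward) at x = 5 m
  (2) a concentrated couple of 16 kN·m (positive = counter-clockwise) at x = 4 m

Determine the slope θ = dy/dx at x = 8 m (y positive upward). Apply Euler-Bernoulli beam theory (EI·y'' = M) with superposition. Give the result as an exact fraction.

θ(8) = 251/1200000 rad

Load 1 — point force P=10 kN at a=5 m (b=L-a=5):
  θ_1 = -Pa(2L²-6Lx+3x²+a²)/(6LEI)  [x>a] = -10·5·(2·10²-6·10·8+3·8²+5²)/(6·10·200000) = 21/80000 rad
Load 2 — applied couple M₀=16 kN·m at a=4 m (b=L-a=6):
  θ_2 = (M₀x²/(2L)-M₀(x-a)+C₁)/EI  [x>a] with C₁=M₀(3b²-L²)/(6L)=32/15 = (16·8²/(2·10)-16·(8-4)+(32/15))/200000 = -1/18750 rad
Superposition: θ = Σ θ_i = 251/1200000 rad ≈ 0.000209 rad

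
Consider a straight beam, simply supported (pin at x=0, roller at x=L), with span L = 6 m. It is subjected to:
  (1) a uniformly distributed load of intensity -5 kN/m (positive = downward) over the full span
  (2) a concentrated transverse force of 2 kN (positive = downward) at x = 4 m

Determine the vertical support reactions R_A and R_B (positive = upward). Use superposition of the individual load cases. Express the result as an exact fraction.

Load 1 — uniform load w=-5 kN/m over full span:
  R_A = wL/2 = (-5)·6/2 = -15 kN
  R_B = wL/2 = (-5)·6/2 = -15 kN
Load 2 — point force P=2 kN at a=4 m (b=L-a=2):
  R_A = Pb/L = 2·2/6 = 2/3 kN
  R_B = Pa/L = 2·4/6 = 4/3 kN
Superposition: R_A = -43/3 kN, R_B = -41/3 kN

R_A = -43/3 kN, R_B = -41/3 kN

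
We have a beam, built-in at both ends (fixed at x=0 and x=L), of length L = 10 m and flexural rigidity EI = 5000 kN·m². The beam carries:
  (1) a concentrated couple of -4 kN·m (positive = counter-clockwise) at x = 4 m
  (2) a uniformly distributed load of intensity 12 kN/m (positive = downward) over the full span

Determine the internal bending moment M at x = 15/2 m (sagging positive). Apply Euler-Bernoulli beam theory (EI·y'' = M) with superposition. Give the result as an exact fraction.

Load 1 — applied couple M₀=-4 kN·m at a=4 m (b=L-a=6):
  M_1 = R_Ax - M_A - M₀  [x>a] with R_A=-72/125, M_A=-12/25 = (-72/125)·(15/2) - (-12/25) - (-4) = 4/25 kN·m
Load 2 — uniform load w=12 kN/m over full span:
  M_2 = wLx/2 - wL²/12 - wx²/2 = 12·10·(15/2)/2 - 12·10²/12 - 12·(15/2)²/2 = 25/2 kN·m
Superposition: M = Σ M_i = 633/50 kN·m ≈ 12.660000 kN·m

M(15/2) = 633/50 kN·m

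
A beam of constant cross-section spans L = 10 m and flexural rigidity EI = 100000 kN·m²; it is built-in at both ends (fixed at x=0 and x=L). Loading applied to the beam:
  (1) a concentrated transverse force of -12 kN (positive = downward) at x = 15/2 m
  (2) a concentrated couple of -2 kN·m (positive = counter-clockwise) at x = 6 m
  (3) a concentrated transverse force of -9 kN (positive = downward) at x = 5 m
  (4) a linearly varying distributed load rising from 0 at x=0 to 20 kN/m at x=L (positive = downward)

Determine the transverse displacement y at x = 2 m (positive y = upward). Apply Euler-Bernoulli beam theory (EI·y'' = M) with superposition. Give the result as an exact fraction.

Load 1 — point force P=-12 kN at a=15/2 m (b=L-a=5/2):
  y_1 = -Pb²x²(3aL-(3a+b)x)/(6L³EI)  [x≤a] = -(-12)·(5/2)²·2²·(3·(15/2)·10-(3·(15/2)+(5/2))·2)/(6·10³·100000) = 7/80000 m
Load 2 — applied couple M₀=-2 kN·m at a=6 m (b=L-a=4):
  y_2 = (R_Ax³/6 - M_Ax²/2)/EI  [x≤a] with R_A=-36/125, M_A=-16/25 = ((-36/125)·2³/6 - (-16/25)·2²/2)/100000 = 7/781250 m
Load 3 — point force P=-9 kN at a=5 m (b=L-a=5):
  y_3 = -Pb²x²(3aL-(3a+b)x)/(6L³EI)  [x≤a] = -(-9)·5²·2²·(3·5·10-(3·5+5)·2)/(6·10³·100000) = 33/200000 m
Load 4 — triangular load w₀=20 kN/m (0→w₀ over full span):
  y_4 = -w₀x²(L-x)²(x+2L)/(120LEI) = -20·2²·(10-2)²·(2+2·10)/(120·10·100000) = -44/46875 m
Superposition: y = Σ y_i = -101581/150000000 m ≈ -0.000677 m

y(2) = -101581/150000000 m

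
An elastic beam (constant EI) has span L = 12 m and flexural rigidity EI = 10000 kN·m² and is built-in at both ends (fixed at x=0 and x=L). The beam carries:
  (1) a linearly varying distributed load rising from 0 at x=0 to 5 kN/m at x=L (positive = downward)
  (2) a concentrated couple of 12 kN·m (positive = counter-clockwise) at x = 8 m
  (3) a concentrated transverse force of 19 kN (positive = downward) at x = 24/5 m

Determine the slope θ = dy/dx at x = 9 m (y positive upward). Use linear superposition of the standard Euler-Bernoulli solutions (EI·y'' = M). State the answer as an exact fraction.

θ(9) = 304647/40000000 rad

Load 1 — triangular load w₀=5 kN/m (0→w₀ over full span):
  θ_1 = -w₀(2x(L-x)(L-2x)(x+2L)+x²(L-x)²)/(120LEI) = -5·(2·9·(12-9)·(12-2·9)·(9+2·12)+9²·(12-9)²)/(120·12·10000) = 1107/320000 rad
Load 2 — applied couple M₀=12 kN·m at a=8 m (b=L-a=4):
  θ_2 = (R_Ax²/2 - M_Ax - M₀(x-a))/EI  [x>a] with R_A=4/3, M_A=4 = ((4/3)·9²/2 - 4·9 - 12·(9-8))/10000 = 3/5000 rad
Load 3 — point force P=19 kN at a=24/5 m (b=L-a=36/5):
  θ_3 = Pa²(L-x)(2bL-(3b+a)(L-x))/(2L³EI)  [x>a] = 19·(24/5)²·(12-9)·(2·(36/5)·12-(3·(36/5)+(24/5))·(12-9))/(2·12³·10000) = 2223/625000 rad
Superposition: θ = Σ θ_i = 304647/40000000 rad ≈ 0.007616 rad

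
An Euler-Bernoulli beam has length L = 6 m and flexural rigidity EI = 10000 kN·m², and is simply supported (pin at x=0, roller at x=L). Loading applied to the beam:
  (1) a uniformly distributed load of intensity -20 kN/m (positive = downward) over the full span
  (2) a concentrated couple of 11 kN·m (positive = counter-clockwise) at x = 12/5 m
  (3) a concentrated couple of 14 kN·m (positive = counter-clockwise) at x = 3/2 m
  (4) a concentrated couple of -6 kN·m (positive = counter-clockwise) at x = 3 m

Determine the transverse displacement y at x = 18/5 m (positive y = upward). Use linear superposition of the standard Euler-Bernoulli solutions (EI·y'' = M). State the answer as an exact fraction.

Load 1 — uniform load w=-20 kN/m over full span:
  y_1 = -wx(L³-2Lx²+x³)/(24EI) = -(-20)·(18/5)·(6³-2·6·(18/5)²+(18/5)³)/(24·10000) = 2511/78125 m
Load 2 — applied couple M₀=11 kN·m at a=12/5 m (b=L-a=18/5):
  y_2 = (M₀x³/(6L)-M₀(x-a)²/2+C₁x)/EI  [x>a] with C₁=M₀(3b²-L²)/(6L)=22/25 = (11·(18/5)³/(6·6)-11·((18/5)-(12/5))²/2+(22/25)·(18/5))/10000 = 297/312500 m
Load 3 — applied couple M₀=14 kN·m at a=3/2 m (b=L-a=9/2):
  y_3 = (M₀x³/(6L)-M₀(x-a)²/2+C₁x)/EI  [x>a] with C₁=M₀(3b²-L²)/(6L)=77/8 = (14·(18/5)³/(6·6)-14·((18/5)-(3/2))²/2+(77/8)·(18/5))/10000 = 5481/2500000 m
Load 4 — applied couple M₀=-6 kN·m at a=3 m (b=L-a=3):
  y_4 = (M₀x³/(6L)-M₀(x-a)²/2+C₁x)/EI  [x>a] with C₁=M₀(3b²-L²)/(6L)=3/2 = ((-6)·(18/5)³/(6·6)-(-6)·((18/5)-3)²/2+(3/2)·(18/5))/10000 = -81/625000 m
Superposition: y = Σ y_i = 17577/500000 m ≈ 0.035154 m

y(18/5) = 17577/500000 m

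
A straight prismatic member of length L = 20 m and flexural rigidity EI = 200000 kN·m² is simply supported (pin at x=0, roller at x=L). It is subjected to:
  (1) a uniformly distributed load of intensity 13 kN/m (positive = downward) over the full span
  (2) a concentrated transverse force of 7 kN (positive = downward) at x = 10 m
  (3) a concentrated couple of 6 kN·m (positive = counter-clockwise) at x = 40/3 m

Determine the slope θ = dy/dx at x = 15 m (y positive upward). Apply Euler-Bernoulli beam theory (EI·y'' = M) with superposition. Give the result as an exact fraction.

θ(15) = 749/48000 rad

Load 1 — uniform load w=13 kN/m over full span:
  θ_1 = -w(L³-6Lx²+4x³)/(24EI) = -13·(20³-6·20·15²+4·15³)/(24·200000) = 143/9600 rad
Load 2 — point force P=7 kN at a=10 m (b=L-a=10):
  θ_2 = -Pa(2L²-6Lx+3x²+a²)/(6LEI)  [x>a] = -7·10·(2·20²-6·20·15+3·15²+10²)/(6·20·200000) = 21/32000 rad
Load 3 — applied couple M₀=6 kN·m at a=40/3 m (b=L-a=20/3):
  θ_3 = (M₀x²/(2L)-M₀(x-a)+C₁)/EI  [x>a] with C₁=M₀(3b²-L²)/(6L)=-40/3 = (6·15²/(2·20)-6·(15-(40/3))+(-40/3))/200000 = 1/19200 rad
Superposition: θ = Σ θ_i = 749/48000 rad ≈ 0.015604 rad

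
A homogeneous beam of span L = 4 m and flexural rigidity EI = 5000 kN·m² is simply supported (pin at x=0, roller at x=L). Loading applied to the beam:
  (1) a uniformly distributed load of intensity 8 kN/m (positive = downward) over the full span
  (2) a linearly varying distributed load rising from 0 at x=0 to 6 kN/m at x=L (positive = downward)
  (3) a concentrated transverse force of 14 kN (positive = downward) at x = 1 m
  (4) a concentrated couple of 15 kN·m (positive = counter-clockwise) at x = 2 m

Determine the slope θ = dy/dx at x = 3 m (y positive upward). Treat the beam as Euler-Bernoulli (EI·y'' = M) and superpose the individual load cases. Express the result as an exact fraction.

θ(3) = 2121/400000 rad

Load 1 — uniform load w=8 kN/m over full span:
  θ_1 = -w(L³-6Lx²+4x³)/(24EI) = -8·(4³-6·4·3²+4·3³)/(24·5000) = 11/3750 rad
Load 2 — triangular load w₀=6 kN/m (0→w₀ over full span):
  θ_2 = -w₀(7L⁴-30L²x²+15x⁴)/(360LEI) = -6·(7·4⁴-30·4²·3²+15·3⁴)/(360·4·5000) = 1313/1200000 rad
Load 3 — point force P=14 kN at a=1 m (b=L-a=3):
  θ_3 = -Pa(2L²-6Lx+3x²+a²)/(6LEI)  [x>a] = -14·1·(2·4²-6·4·3+3·3²+1²)/(6·4·5000) = 7/5000 rad
Load 4 — applied couple M₀=15 kN·m at a=2 m (b=L-a=2):
  θ_4 = (M₀x²/(2L)-M₀(x-a)+C₁)/EI  [x>a] with C₁=M₀(3b²-L²)/(6L)=-5/2 = (15·3²/(2·4)-15·(3-2)+(-5/2))/5000 = -1/8000 rad
Superposition: θ = Σ θ_i = 2121/400000 rad ≈ 0.005302 rad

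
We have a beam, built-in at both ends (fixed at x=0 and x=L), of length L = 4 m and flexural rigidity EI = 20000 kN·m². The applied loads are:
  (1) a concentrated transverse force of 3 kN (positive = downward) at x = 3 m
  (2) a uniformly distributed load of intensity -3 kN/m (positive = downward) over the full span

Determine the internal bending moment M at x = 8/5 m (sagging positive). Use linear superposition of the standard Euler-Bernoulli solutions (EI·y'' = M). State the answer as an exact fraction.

M(8/5) = -629/400 kN·m

Load 1 — point force P=3 kN at a=3 m (b=L-a=1):
  M_1 = Pb²(3a+b)x/L³ - Pab²/L²  [x≤a] = 3·1²·(3·3+1)·(8/5)/4³ - 3·3·1²/4² = 3/16 kN·m
Load 2 — uniform load w=-3 kN/m over full span:
  M_2 = wLx/2 - wL²/12 - wx²/2 = (-3)·4·(8/5)/2 - (-3)·4²/12 - (-3)·(8/5)²/2 = -44/25 kN·m
Superposition: M = Σ M_i = -629/400 kN·m ≈ -1.572500 kN·m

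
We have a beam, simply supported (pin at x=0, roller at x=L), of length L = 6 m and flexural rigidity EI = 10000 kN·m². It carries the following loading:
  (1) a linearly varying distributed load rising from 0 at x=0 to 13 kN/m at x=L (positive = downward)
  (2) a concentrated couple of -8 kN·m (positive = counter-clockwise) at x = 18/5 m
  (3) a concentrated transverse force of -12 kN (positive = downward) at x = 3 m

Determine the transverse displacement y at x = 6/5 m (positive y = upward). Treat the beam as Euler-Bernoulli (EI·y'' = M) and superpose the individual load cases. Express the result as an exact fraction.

y(6/5) = -207351/78125000 m

Load 1 — triangular load w₀=13 kN/m (0→w₀ over full span):
  y_1 = -w₀x(7L⁴-10L²x²+3x⁴)/(360LEI) = -13·(6/5)·(7·6⁴-10·6²·(6/5)²+3·(6/5)⁴)/(360·6·10000) = -60372/9765625 m
Load 2 — applied couple M₀=-8 kN·m at a=18/5 m (b=L-a=12/5):
  y_2 = (M₀x³/(6L)+C₁x)/EI  [x≤a] with C₁=M₀(3b²-L²)/(6L)=104/25 = ((-8)·(6/5)³/(6·6)+(104/25)·(6/5))/10000 = 36/78125 m
Load 3 — point force P=-12 kN at a=3 m (b=L-a=3):
  y_3 = -Pbx(L²-b²-x²)/(6LEI)  [x≤a] = -(-12)·3·(6/5)·(6²-3²-(6/5)²)/(6·6·10000) = 1917/625000 m
Superposition: y = Σ y_i = -207351/78125000 m ≈ -0.002654 m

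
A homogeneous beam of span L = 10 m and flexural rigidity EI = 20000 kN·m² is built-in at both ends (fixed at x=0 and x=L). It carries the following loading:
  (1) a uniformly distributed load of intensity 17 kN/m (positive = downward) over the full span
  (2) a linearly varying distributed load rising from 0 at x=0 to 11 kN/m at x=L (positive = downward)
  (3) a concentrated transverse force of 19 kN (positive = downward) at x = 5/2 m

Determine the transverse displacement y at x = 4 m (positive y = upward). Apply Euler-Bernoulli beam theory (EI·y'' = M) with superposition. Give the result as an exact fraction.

Load 1 — uniform load w=17 kN/m over full span:
  y_1 = -wx²(L-x)²/(24EI) = -17·4²·(10-4)²/(24·20000) = -51/2500 m
Load 2 — triangular load w₀=11 kN/m (0→w₀ over full span):
  y_2 = -w₀x²(L-x)²(x+2L)/(120LEI) = -11·4²·(10-4)²·(4+2·10)/(120·10·20000) = -99/15625 m
Load 3 — point force P=19 kN at a=5/2 m (b=L-a=15/2):
  y_3 = -Pa²(L-x)²(3bL-(3b+a)(L-x))/(6L³EI)  [x>a] = -19·(5/2)²·(10-4)²·(3·(15/2)·10-(3·(15/2)+(5/2))·(10-4))/(6·10³·20000) = -171/64000 m
Superposition: y = Σ y_i = -235263/8000000 m ≈ -0.029408 m

y(4) = -235263/8000000 m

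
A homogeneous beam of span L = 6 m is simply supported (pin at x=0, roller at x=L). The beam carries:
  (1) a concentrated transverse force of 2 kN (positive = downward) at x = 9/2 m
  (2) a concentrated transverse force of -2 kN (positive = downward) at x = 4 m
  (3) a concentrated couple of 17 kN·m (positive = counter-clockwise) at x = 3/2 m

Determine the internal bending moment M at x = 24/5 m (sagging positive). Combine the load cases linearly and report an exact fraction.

Load 1 — point force P=2 kN at a=9/2 m (b=L-a=3/2):
  M_1 = Pa(L-x)/L  [x>a] = 2·(9/2)·(6-(24/5))/6 = 9/5 kN·m
Load 2 — point force P=-2 kN at a=4 m (b=L-a=2):
  M_2 = Pa(L-x)/L  [x>a] = (-2)·4·(6-(24/5))/6 = -8/5 kN·m
Load 3 — applied couple M₀=17 kN·m at a=3/2 m (b=L-a=9/2):
  M_3 = M₀x/L - M₀  [x>a] = 17·(24/5)/6 - 17 = -17/5 kN·m
Superposition: M = Σ M_i = -16/5 kN·m ≈ -3.200000 kN·m

M(24/5) = -16/5 kN·m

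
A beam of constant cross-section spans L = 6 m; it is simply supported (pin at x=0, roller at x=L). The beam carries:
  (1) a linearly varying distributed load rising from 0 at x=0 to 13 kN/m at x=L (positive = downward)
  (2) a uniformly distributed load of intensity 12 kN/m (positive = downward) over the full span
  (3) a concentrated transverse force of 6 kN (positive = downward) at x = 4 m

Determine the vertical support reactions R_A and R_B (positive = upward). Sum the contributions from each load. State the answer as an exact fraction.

Load 1 — triangular load w₀=13 kN/m (0→w₀ over full span):
  R_A = w₀L/6 = 13·6/6 = 13 kN
  R_B = w₀L/3 = 13·6/3 = 26 kN
Load 2 — uniform load w=12 kN/m over full span:
  R_A = wL/2 = 12·6/2 = 36 kN
  R_B = wL/2 = 12·6/2 = 36 kN
Load 3 — point force P=6 kN at a=4 m (b=L-a=2):
  R_A = Pb/L = 6·2/6 = 2 kN
  R_B = Pa/L = 6·4/6 = 4 kN
Superposition: R_A = 51 kN, R_B = 66 kN

R_A = 51 kN, R_B = 66 kN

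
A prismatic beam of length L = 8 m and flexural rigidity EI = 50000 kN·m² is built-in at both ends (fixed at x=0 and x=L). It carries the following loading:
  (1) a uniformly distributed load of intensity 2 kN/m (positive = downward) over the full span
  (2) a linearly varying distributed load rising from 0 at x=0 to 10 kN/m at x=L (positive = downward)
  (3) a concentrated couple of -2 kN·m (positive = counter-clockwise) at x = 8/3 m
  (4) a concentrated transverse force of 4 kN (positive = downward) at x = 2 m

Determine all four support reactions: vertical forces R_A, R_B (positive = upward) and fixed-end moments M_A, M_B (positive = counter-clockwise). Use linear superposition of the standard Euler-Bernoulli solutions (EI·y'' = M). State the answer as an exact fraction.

R_A = 553/24 kN, M_A = 73/2 kN·m, R_B = 887/24 kN, M_B = -269/6 kN·m

Load 1 — uniform load w=2 kN/m over full span:
  R_A = wL/2 = 2·8/2 = 8 kN
  M_A = wL²/12 = 2·8²/12 = 32/3 kN·m
  R_B = wL/2 = 2·8/2 = 8 kN
  M_B = -wL²/12 = -2·8²/12 = -32/3 kN·m
Load 2 — triangular load w₀=10 kN/m (0→w₀ over full span):
  R_A = 3w₀L/20 = 3·10·8/20 = 12 kN
  M_A = w₀L²/30 = 10·8²/30 = 64/3 kN·m
  R_B = 7w₀L/20 = 7·10·8/20 = 28 kN
  M_B = -w₀L²/20 = -10·8²/20 = -32 kN·m
Load 3 — applied couple M₀=-2 kN·m at a=8/3 m (b=L-a=16/3):
  R_A = 6M₀ab/L³ = 6·(-2)·(8/3)·(16/3)/8³ = -1/3 kN
  M_A = M₀b(2a-b)/L² = (-2)·(16/3)·(2·(8/3)-(16/3))/8² = 0 kN·m
  R_B = -6M₀ab/L³ = -6·(-2)·(8/3)·(16/3)/8³ = 1/3 kN
  M_B = M₀a(2b-a)/L² = (-2)·(8/3)·(2·(16/3)-(8/3))/8² = -2/3 kN·m
Load 4 — point force P=4 kN at a=2 m (b=L-a=6):
  R_A = Pb²(3a+b)/L³ = 4·6²·(3·2+6)/8³ = 27/8 kN
  M_A = Pab²/L² = 4·2·6²/8² = 9/2 kN·m
  R_B = Pa²(a+3b)/L³ = 4·2²·(2+3·6)/8³ = 5/8 kN
  M_B = -Pa²b/L² = -4·2²·6/8² = -3/2 kN·m
Superposition: R_A = 553/24 kN, M_A = 73/2 kN·m, R_B = 887/24 kN, M_B = -269/6 kN·m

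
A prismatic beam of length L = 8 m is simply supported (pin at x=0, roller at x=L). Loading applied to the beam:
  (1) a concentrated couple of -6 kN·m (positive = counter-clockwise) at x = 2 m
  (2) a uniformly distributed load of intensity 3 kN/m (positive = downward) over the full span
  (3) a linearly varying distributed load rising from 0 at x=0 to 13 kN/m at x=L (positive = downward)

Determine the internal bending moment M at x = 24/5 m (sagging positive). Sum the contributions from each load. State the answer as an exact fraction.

M(24/5) = 9836/125 kN·m

Load 1 — applied couple M₀=-6 kN·m at a=2 m (b=L-a=6):
  M_1 = M₀x/L - M₀  [x>a] = (-6)·(24/5)/8 - (-6) = 12/5 kN·m
Load 2 — uniform load w=3 kN/m over full span:
  M_2 = wx(L-x)/2 = 3·(24/5)·(8-(24/5))/2 = 576/25 kN·m
Load 3 — triangular load w₀=13 kN/m (0→w₀ over full span):
  M_3 = w₀Lx/6 - w₀x³/(6L) = 13·8·(24/5)/6 - 13·(24/5)³/(6·8) = 6656/125 kN·m
Superposition: M = Σ M_i = 9836/125 kN·m ≈ 78.688000 kN·m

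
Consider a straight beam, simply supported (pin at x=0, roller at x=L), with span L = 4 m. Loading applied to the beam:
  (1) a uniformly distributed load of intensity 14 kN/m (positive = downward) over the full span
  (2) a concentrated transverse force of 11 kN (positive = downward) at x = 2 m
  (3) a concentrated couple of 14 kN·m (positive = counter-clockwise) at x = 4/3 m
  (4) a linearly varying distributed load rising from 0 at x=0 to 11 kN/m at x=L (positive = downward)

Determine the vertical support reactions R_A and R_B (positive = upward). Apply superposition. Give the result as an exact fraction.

Load 1 — uniform load w=14 kN/m over full span:
  R_A = wL/2 = 14·4/2 = 28 kN
  R_B = wL/2 = 14·4/2 = 28 kN
Load 2 — point force P=11 kN at a=2 m (b=L-a=2):
  R_A = Pb/L = 11·2/4 = 11/2 kN
  R_B = Pa/L = 11·2/4 = 11/2 kN
Load 3 — applied couple M₀=14 kN·m at a=4/3 m (b=L-a=8/3):
  R_A = M₀/L = 14/4 = 7/2 kN
  R_B = -M₀/L = -14/4 = -7/2 kN
Load 4 — triangular load w₀=11 kN/m (0→w₀ over full span):
  R_A = w₀L/6 = 11·4/6 = 22/3 kN
  R_B = w₀L/3 = 11·4/3 = 44/3 kN
Superposition: R_A = 133/3 kN, R_B = 134/3 kN

R_A = 133/3 kN, R_B = 134/3 kN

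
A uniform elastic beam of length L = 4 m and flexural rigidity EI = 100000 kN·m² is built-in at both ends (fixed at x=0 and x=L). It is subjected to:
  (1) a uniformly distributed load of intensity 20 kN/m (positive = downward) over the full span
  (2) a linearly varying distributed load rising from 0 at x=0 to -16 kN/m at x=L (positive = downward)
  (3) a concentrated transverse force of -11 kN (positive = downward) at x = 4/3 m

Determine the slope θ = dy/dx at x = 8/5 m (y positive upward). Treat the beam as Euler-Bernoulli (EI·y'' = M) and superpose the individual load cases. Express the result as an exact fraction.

θ(8/5) = -1597/70312500 rad

Load 1 — uniform load w=20 kN/m over full span:
  θ_1 = -wx(L-x)(L-2x)/(12EI) = -20·(8/5)·(4-(8/5))·(4-2·(8/5))/(12·100000) = -4/78125 rad
Load 2 — triangular load w₀=-16 kN/m (0→w₀ over full span):
  θ_2 = -w₀(2x(L-x)(L-2x)(x+2L)+x²(L-x)²)/(120LEI) = -(-16)·(2·(8/5)·(4-(8/5))·(4-2·(8/5))·((8/5)+2·4)+(8/5)²·(4-(8/5))²)/(120·4·100000) = 48/1953125 rad
Load 3 — point force P=-11 kN at a=4/3 m (b=L-a=8/3):
  θ_3 = Pa²(L-x)(2bL-(3b+a)(L-x))/(2L³EI)  [x>a] = (-11)·(4/3)²·(4-(8/5))·(2·(8/3)·4-(3·(8/3)+(4/3))·(4-(8/5)))/(2·4³·100000) = 11/2812500 rad
Superposition: θ = Σ θ_i = -1597/70312500 rad ≈ -0.000023 rad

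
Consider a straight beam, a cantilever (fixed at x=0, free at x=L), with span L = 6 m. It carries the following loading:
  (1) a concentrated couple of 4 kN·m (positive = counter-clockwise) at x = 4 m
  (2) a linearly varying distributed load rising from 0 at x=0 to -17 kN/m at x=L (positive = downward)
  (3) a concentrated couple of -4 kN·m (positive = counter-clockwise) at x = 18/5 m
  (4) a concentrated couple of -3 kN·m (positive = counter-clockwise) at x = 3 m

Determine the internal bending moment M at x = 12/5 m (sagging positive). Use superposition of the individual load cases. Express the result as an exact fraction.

Load 1 — applied couple M₀=4 kN·m at a=4 m (b=L-a=2):
  M_1 = M₀  [x≤a] = 4 = 4 kN·m
Load 2 — triangular load w₀=-17 kN/m (0→w₀ over full span):
  M_2 = w₀Lx/2 - w₀L²/3 - w₀x³/(6L) = (-17)·6·(12/5)/2 - (-17)·6²/3 - (-17)·(12/5)³/(6·6) = 11016/125 kN·m
Load 3 — applied couple M₀=-4 kN·m at a=18/5 m (b=L-a=12/5):
  M_3 = M₀  [x≤a] = (-4) = -4 kN·m
Load 4 — applied couple M₀=-3 kN·m at a=3 m (b=L-a=3):
  M_4 = M₀  [x≤a] = (-3) = -3 kN·m
Superposition: M = Σ M_i = 10641/125 kN·m ≈ 85.128000 kN·m

M(12/5) = 10641/125 kN·m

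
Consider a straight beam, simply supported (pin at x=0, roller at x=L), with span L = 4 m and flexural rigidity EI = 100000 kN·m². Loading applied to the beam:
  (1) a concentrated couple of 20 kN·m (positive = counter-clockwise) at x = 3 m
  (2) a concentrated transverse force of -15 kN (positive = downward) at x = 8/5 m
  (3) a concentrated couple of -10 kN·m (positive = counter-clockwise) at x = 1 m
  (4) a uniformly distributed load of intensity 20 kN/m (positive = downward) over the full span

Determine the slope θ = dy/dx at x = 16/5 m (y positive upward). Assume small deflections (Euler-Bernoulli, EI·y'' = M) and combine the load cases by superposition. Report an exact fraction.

Load 1 — applied couple M₀=20 kN·m at a=3 m (b=L-a=1):
  θ_1 = (M₀x²/(2L)-M₀(x-a)+C₁)/EI  [x>a] with C₁=M₀(3b²-L²)/(6L)=-65/6 = (20·(16/5)²/(2·4)-20·((16/5)-3)+(-65/6))/100000 = 323/3000000 rad
Load 2 — point force P=-15 kN at a=8/5 m (b=L-a=12/5):
  θ_2 = -Pa(2L²-6Lx+3x²+a²)/(6LEI)  [x>a] = -(-15)·(8/5)·(2·4²-6·4·(16/5)+3·(16/5)²+(8/5)²)/(6·4·100000) = -9/78125 rad
Load 3 — applied couple M₀=-10 kN·m at a=1 m (b=L-a=3):
  θ_3 = (M₀x²/(2L)-M₀(x-a)+C₁)/EI  [x>a] with C₁=M₀(3b²-L²)/(6L)=-55/12 = ((-10)·(16/5)²/(2·4)-(-10)·((16/5)-1)+(-55/12))/100000 = 277/6000000 rad
Load 4 — uniform load w=20 kN/m over full span:
  θ_4 = -w(L³-6Lx²+4x³)/(24EI) = -20·(4³-6·4·(16/5)²+4·(16/5)³)/(24·100000) = 33/78125 rad
Superposition: θ = Σ θ_i = 13831/30000000 rad ≈ 0.000461 rad

θ(16/5) = 13831/30000000 rad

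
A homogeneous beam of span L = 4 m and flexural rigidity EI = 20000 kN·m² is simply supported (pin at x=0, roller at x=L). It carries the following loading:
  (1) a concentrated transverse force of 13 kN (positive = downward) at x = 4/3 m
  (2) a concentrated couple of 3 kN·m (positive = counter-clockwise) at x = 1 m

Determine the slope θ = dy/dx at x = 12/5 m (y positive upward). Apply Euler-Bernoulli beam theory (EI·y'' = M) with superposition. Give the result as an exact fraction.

Load 1 — point force P=13 kN at a=4/3 m (b=L-a=8/3):
  θ_1 = -Pa(2L²-6Lx+3x²+a²)/(6LEI)  [x>a] = -13·(4/3)·(2·4²-6·4·(12/5)+3·(12/5)²+(4/3)²)/(6·4·20000) = 299/1265625 rad
Load 2 — applied couple M₀=3 kN·m at a=1 m (b=L-a=3):
  θ_2 = (M₀x²/(2L)-M₀(x-a)+C₁)/EI  [x>a] with C₁=M₀(3b²-L²)/(6L)=11/8 = (3·(12/5)²/(2·4)-3·((12/5)-1)+(11/8))/20000 = -133/4000000 rad
Superposition: θ = Σ θ_i = 65771/324000000 rad ≈ 0.000203 rad

θ(12/5) = 65771/324000000 rad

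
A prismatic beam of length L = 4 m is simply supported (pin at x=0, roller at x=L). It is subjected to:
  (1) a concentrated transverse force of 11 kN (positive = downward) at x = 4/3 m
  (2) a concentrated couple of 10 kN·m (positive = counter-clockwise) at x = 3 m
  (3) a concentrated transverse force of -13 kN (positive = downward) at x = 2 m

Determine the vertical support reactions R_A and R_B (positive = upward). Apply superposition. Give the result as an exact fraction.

Load 1 — point force P=11 kN at a=4/3 m (b=L-a=8/3):
  R_A = Pb/L = 11·(8/3)/4 = 22/3 kN
  R_B = Pa/L = 11·(4/3)/4 = 11/3 kN
Load 2 — applied couple M₀=10 kN·m at a=3 m (b=L-a=1):
  R_A = M₀/L = 10/4 = 5/2 kN
  R_B = -M₀/L = -10/4 = -5/2 kN
Load 3 — point force P=-13 kN at a=2 m (b=L-a=2):
  R_A = Pb/L = (-13)·2/4 = -13/2 kN
  R_B = Pa/L = (-13)·2/4 = -13/2 kN
Superposition: R_A = 10/3 kN, R_B = -16/3 kN

R_A = 10/3 kN, R_B = -16/3 kN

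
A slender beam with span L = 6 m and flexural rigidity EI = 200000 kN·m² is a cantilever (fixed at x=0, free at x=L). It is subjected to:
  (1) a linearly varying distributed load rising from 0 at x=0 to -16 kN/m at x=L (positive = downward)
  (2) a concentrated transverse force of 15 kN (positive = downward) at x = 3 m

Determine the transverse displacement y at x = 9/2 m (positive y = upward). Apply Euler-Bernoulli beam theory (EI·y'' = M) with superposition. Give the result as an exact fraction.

y(9/2) = 163161/32000000 m

Load 1 — triangular load w₀=-16 kN/m (0→w₀ over full span):
  y_1 = (w₀Lx³/12-w₀L²x²/6-w₀x⁵/(120L))/EI = ((-16)·6·(9/2)³/12-(-16)·6²·(9/2)²/6-(-16)·(9/2)⁵/(120·6))/200000 = 200961/32000000 m
Load 2 — point force P=15 kN at a=3 m (b=L-a=3):
  y_2 = -Pa²(3x-a)/(6EI)  [x>a] = -15·3²·(3·(9/2)-3)/(6·200000) = -189/160000 m
Superposition: y = Σ y_i = 163161/32000000 m ≈ 0.005099 m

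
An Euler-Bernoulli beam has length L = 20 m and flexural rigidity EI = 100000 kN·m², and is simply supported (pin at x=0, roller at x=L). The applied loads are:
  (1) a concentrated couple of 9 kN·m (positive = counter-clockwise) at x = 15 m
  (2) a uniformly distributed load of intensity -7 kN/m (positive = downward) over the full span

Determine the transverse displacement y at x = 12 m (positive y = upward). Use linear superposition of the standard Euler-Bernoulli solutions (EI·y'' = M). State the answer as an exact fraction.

y(12) = 137251/1000000 m

Load 1 — applied couple M₀=9 kN·m at a=15 m (b=L-a=5):
  y_1 = (M₀x³/(6L)+C₁x)/EI  [x≤a] with C₁=M₀(3b²-L²)/(6L)=-195/8 = (9·12³/(6·20)+(-195/8)·12)/100000 = -1629/1000000 m
Load 2 — uniform load w=-7 kN/m over full span:
  y_2 = -wx(L³-2Lx²+x³)/(24EI) = -(-7)·12·(20³-2·20·12²+12³)/(24·100000) = 434/3125 m
Superposition: y = Σ y_i = 137251/1000000 m ≈ 0.137251 m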